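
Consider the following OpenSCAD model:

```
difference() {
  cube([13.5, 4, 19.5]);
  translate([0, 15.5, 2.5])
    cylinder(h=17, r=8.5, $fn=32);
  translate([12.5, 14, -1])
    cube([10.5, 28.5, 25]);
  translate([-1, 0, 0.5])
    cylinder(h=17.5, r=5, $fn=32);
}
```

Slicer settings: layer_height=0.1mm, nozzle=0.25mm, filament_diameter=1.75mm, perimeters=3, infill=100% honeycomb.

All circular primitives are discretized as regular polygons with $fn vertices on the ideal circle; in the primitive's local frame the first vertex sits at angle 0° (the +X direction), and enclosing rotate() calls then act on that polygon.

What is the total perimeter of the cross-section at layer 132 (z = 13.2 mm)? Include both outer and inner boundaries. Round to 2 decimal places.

29.68 mm

At z = 13.2 mm: the cube (footprint 13.5×4) is included at this height (perimeter 35.00 mm); the r=8.5 cylinder at (0, 15.5) contributes a regular 32-gon of circumradius 8.5 (perimeter = 2·32·8.500·sin(180°/32) = 53.32 mm); the cube at (12.5, 14) is present — its section is the full 10.5×28.5 rectangle (perimeter 78.00 mm); the r=5 cylinder at (-1, 0) gives a regular 32-gon of circumradius 5 (constant along its height) (perimeter = 2·32·5.000·sin(180°/32) = 31.37 mm); Taking the first minus the rest: starting from the 13.5×4 cube, the r=8.5 cylinder at (0, 15.5) misses the remaining region (no effect); the 10.5×28.5 cube at (12.5, 14) misses the remaining region (no effect); the r=5 cylinder at (-1, 0) partially overlaps it — only the 13.52 mm² overlap (of its 78.04 mm²) is removed, clipping the outline — boundary = 29.68 mm. Overall, the cross-section is a single solid region. Total boundary length (outer) = 29.68 mm.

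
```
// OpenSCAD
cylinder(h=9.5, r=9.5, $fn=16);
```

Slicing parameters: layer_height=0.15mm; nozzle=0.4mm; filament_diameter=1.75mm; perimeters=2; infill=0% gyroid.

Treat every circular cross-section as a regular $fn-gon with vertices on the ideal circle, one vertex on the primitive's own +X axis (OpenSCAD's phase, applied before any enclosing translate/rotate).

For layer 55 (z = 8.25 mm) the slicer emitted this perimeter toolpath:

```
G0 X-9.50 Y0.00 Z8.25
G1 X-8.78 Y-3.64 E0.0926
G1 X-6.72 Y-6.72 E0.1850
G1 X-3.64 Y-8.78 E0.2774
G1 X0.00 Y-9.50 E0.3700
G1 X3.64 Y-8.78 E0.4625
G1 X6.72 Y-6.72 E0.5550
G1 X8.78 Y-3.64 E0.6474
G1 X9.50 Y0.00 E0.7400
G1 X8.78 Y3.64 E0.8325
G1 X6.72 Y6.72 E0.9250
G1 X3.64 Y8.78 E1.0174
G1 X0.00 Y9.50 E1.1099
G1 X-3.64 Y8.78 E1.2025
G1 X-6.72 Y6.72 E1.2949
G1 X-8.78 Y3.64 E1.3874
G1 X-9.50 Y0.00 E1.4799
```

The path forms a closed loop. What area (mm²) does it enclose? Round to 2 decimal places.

276.48 mm²

Apply the shoelace formula to the sequence of (X, Y) vertices; enclosed area = 276.48 mm².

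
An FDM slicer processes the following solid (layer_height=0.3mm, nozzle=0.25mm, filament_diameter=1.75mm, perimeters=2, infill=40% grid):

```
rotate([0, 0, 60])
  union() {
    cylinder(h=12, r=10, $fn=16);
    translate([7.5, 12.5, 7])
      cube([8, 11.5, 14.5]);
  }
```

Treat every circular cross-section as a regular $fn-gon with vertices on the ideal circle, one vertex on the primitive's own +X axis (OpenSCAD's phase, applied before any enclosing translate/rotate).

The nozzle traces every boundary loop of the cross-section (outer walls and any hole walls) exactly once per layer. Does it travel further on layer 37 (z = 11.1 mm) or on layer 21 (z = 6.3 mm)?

Layer 37 (z = 11.1): the r=10 cylinder gives a regular 16-gon of circumradius 10 (constant along its height) (perimeter = 2·16·10.000·sin(180°/16) = 62.43 mm); the 8×11.5 cube at (7.5, 12.5) contributes its full rectangle (perimeter 39.00 mm); Taking the union: the 2 present regions are separate (no shared area or edge), so areas and boundary lengths simply add and each stays a separate island — boundary = 101.43 mm; (rotated 60° about Z; rotation is an isometry so areas/perimeters/island counts are preserved). So its perimeter = 101.43 mm. Layer 21 (z = 6.3): the r=10 cylinder contributes a regular 16-gon of circumradius 10 (perimeter = 2·16·10.000·sin(180°/16) = 62.43 mm); the cube at (7.5, 12.5) does not reach this height (z outside [7, 21.5]); Merging all regions: only the r=10 cylinder is present, so the union is just that shape — boundary = 62.43 mm; (rotated 60° about Z; rotation is an isometry so areas/perimeters/island counts are preserved). So its perimeter = 62.43 mm. Layer 37 is larger (101.43 vs 62.43 mm).

layer 37 (z = 11.1 mm)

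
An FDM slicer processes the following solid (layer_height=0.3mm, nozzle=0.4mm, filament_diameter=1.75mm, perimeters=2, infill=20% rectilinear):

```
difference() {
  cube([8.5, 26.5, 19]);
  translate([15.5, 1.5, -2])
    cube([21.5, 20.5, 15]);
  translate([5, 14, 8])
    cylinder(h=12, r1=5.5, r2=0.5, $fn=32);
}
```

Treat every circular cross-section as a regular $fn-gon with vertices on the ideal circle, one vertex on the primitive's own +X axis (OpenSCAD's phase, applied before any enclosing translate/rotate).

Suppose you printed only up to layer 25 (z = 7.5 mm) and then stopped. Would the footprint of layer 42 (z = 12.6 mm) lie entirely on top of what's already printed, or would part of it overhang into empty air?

entirely on top

Compare the two slices. At z = 7.5: the cube is present — its section is the full 8.5×26.5 rectangle (area 225.25 mm²); the cube at (15.5, 1.5) is present — its section is the full 21.5×20.5 rectangle (area 440.75 mm²); the cone at (5, 14) does not reach this height (z outside [8, 20]); Taking the first minus the rest: starting from the 8.5×26.5 cube (225.25 mm²), the 21.5×20.5 cube at (15.5, 1.5) misses the remaining region (no effect) — area = 225.25 mm². At z = 12.6: the 8.5×26.5 cube contributes its full rectangle (area 225.25 mm²); the cube at (15.5, 1.5) is present — its section is the full 21.5×20.5 rectangle (area 440.75 mm²); the cone at (5, 14): at t=0.383 of its height the radius interpolates to r₁+(r₂−r₁)t = 3.583, giving a regular 32-gon of that circumradius (area = (32/2)·3.583²·sin(360°/32) = 40.08 mm²); Taking the first minus the rest: starting from the 8.5×26.5 cube (225.25 mm²), the 21.5×20.5 cube at (15.5, 1.5) misses the remaining region (no effect); the cone at (5, 14) partially overlaps it — only the 40.01 mm² overlap (of its 40.08 mm²) is removed, clipping the outline — area = 185.24 mm². Checking containment: the cross-section at z = 12.6 is a subset of the cross-section at z = 7.5.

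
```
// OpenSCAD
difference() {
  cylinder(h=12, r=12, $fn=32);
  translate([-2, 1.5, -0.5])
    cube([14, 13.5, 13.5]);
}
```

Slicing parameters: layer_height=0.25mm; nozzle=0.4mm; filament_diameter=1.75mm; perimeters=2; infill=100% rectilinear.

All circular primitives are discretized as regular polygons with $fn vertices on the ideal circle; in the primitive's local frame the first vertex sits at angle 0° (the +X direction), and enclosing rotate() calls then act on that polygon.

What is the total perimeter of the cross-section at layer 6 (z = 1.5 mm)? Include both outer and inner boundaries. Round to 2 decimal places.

At z = 1.5 mm: the r=12 cylinder gives a regular 32-gon of circumradius 12 (constant along its height) (perimeter = 2·32·12.000·sin(180°/32) = 75.28 mm); the cube at (-2, 1.5) (footprint 14×13.5) is included at this height (perimeter 55.00 mm); After the difference (first − rest): starting from the r=12 cylinder, the 14×13.5 cube at (-2, 1.5) partially overlaps it — only the 115.29 mm² overlap (of its 189.00 mm²) is removed, clipping the outline — boundary = 80.11 mm. Overall, the cross-section is a single solid region. Total boundary length (outer) = 80.11 mm.

80.11 mm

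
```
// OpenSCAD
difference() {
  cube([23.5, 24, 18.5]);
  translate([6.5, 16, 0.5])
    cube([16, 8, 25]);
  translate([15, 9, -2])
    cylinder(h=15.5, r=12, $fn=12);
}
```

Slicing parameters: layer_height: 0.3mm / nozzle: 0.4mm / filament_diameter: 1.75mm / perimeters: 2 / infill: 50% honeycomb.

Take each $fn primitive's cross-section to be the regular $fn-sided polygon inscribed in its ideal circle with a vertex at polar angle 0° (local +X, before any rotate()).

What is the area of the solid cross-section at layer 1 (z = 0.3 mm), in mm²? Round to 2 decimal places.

At z = 0.3 mm: the 23.5×24 cube contributes its full rectangle (area 564.00 mm²); the cube at (6.5, 16) does not reach this height (z outside [0.5, 25.5]); the r=12 cylinder at (15, 9) gives a regular 12-gon of circumradius 12 (constant along its height) (area = (12/2)·12.000²·sin(360°/12) = 432.00 mm²); Subtracting the remaining from the first: starting from the 23.5×24 cube (564.00 mm²), the r=12 cylinder at (15, 9) partially overlaps it — only the 367.77 mm² overlap (of its 432.00 mm²) is removed, clipping the outline — area = 196.23 mm². Overall, the cross-section has 2 separate islands. Net area = 196.23 mm².

196.23 mm²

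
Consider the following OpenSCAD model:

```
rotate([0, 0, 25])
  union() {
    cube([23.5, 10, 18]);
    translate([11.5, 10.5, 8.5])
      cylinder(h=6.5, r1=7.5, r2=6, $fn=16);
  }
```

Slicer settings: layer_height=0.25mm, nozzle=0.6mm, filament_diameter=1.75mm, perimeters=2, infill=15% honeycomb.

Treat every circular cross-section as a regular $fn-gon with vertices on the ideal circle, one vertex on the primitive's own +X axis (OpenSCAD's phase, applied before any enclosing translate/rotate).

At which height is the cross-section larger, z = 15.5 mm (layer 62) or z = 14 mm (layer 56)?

Layer 62 (z = 15.5): the cube is present — its section is the full 23.5×10 rectangle (area 235.00 mm²); the cone at (11.5, 10.5) is absent (z outside [8.5, 15]); Merging all regions: only the 23.5×10 cube is present, so the union is just that shape — area = 235.00 mm²; (rotated 25° about Z; rotation is an isometry so areas/perimeters/island counts are preserved). So its area = 235.00 mm². Layer 56 (z = 14): the cube (footprint 23.5×10) is included at this height (area 235.00 mm²); the cone at (11.5, 10.5): at t=0.846 of its height the radius interpolates to r₁+(r₂−r₁)t = 6.231, giving a regular 16-gon of that circumradius (area = (16/2)·6.231²·sin(360°/16) = 118.85 mm²); Combining (union): the regions partially overlap — summed areas 353.85 mm² minus the doubly-counted overlap 53.25 mm² gives 300.61 mm² — area = 300.61 mm²; (whole slice rotated 25° about Z — lengths, areas and connectivity unchanged). So its area = 300.61 mm². Layer 56 is larger (300.61 vs 235.00 mm²).

layer 56 (z = 14 mm)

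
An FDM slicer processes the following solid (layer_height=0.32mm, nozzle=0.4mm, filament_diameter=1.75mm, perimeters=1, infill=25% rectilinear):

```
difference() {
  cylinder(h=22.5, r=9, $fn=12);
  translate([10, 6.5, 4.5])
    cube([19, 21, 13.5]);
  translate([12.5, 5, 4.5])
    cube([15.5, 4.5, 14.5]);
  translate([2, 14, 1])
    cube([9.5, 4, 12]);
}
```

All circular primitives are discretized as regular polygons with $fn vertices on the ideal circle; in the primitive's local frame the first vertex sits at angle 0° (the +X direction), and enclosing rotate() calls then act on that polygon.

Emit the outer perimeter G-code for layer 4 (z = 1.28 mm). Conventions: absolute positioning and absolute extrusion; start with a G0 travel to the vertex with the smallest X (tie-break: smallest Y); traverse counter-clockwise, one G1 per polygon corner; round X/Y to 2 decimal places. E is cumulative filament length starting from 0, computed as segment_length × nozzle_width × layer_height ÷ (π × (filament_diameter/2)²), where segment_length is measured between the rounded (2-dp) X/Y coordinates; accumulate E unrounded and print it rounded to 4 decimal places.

G0 X-9.00 Y0.00 Z1.28
G1 X-7.79 Y-4.50 E0.2480
G1 X-4.50 Y-7.79 E0.4956
G1 X0.00 Y-9.00 E0.7436
G1 X4.50 Y-7.79 E0.9915
G1 X7.79 Y-4.50 E1.2391
G1 X9.00 Y0.00 E1.4871
G1 X7.79 Y4.50 E1.7351
G1 X4.50 Y7.79 E1.9827
G1 X0.00 Y9.00 E2.2307
G1 X-4.50 Y7.79 E2.4787
G1 X-7.79 Y4.50 E2.7263
G1 X-9.00 Y0.00 E2.9742

At z = 1.28 mm: the r=9 cylinder contributes a regular 12-gon of circumradius 9; the cube at (10, 6.5) is absent (z outside [4.5, 18]); the cube at (12.5, 5) is absent (z outside [4.5, 19]); the cube at (2, 14) is present — its section is the full 9.5×4 rectangle; After the difference (first − rest): starting from the r=9 cylinder, the 9.5×4 cube at (2, 14) misses the remaining region (no effect) — 1 connected region. The outline is a single polygon with 12 vertices. Extrusion per mm of travel: 0.4 × 0.32 / (π × 0.875²) = 0.053216. Accumulating E over each segment gives final E = 2.9742.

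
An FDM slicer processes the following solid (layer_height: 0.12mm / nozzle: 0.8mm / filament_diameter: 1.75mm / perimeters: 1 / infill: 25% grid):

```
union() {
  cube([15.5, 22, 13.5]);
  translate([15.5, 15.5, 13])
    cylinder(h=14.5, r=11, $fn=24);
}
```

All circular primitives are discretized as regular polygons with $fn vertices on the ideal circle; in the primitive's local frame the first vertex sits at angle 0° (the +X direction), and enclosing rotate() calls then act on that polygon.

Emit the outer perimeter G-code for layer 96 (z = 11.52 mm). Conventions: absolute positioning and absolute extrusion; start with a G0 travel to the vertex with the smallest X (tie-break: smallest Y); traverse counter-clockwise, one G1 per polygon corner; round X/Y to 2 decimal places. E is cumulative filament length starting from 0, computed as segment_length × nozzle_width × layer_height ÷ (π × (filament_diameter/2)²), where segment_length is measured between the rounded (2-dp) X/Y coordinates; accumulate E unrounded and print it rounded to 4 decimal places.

G0 X0.00 Y0.00 Z11.52
G1 X15.50 Y0.00 E0.6186
G1 X15.50 Y22.00 E1.4967
G1 X0.00 Y22.00 E2.1153
G1 X0.00 Y0.00 E2.9934

At z = 11.52 mm: the 15.5×22 cube contributes its full rectangle; the cylinder at (15.5, 15.5) does not reach this height (z outside [13, 27.5]); Merging all regions: only the 15.5×22 cube is present, so the union is just that shape — 1 connected region. The outline is a single polygon with 4 vertices. Extrusion per mm of travel: 0.8 × 0.12 / (π × 0.875²) = 0.039912. Accumulating E over each segment gives final E = 2.9934.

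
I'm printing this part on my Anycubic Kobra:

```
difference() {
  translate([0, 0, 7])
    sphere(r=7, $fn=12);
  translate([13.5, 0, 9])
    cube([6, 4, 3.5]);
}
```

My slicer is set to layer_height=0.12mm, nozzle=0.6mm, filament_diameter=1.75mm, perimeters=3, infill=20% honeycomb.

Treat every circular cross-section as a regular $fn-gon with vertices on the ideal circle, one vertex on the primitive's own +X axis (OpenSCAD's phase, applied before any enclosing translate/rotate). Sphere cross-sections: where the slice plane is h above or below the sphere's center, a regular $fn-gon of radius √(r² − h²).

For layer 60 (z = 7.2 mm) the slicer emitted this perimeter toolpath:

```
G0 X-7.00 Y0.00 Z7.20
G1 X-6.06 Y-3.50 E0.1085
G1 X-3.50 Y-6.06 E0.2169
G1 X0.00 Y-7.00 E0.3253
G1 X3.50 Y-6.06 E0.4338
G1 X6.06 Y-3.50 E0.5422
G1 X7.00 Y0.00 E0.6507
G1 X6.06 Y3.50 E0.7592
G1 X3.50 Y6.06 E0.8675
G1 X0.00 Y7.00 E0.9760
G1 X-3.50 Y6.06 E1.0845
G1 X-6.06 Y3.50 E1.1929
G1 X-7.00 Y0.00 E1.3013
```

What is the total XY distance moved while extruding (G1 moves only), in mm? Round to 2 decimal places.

Sum the Euclidean lengths of each G1 segment: total = 43.47 mm.

43.47 mm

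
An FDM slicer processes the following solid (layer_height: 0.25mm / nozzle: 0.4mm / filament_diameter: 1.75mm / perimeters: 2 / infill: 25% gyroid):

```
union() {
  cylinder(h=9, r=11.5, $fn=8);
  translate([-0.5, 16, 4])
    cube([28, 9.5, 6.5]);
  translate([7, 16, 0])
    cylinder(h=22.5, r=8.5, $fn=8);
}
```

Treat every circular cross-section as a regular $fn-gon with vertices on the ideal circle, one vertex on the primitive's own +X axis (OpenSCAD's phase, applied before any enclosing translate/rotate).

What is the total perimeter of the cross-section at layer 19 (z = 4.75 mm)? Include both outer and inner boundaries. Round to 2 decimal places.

At z = 4.75 mm: the r=11.5 cylinder contributes a regular 8-gon of circumradius 11.5 (perimeter = 2·8·11.500·sin(180°/8) = 70.41 mm); the 28×9.5 cube at (-0.5, 16) contributes its full rectangle (perimeter 75.00 mm); the cylinder at (7, 16): section is a regular 8-gon, circumradius r=8.5 (perimeter = 2·8·8.500·sin(180°/8) = 52.04 mm); Merging all regions: the regions partially overlap (shared area 108.61 mm²), so the edge portions inside another operand are dropped and the merged outline is re-measured after clipping — boundary = 137.93 mm. Overall, the cross-section is a single solid region. Total boundary length (outer) = 137.93 mm.

137.93 mm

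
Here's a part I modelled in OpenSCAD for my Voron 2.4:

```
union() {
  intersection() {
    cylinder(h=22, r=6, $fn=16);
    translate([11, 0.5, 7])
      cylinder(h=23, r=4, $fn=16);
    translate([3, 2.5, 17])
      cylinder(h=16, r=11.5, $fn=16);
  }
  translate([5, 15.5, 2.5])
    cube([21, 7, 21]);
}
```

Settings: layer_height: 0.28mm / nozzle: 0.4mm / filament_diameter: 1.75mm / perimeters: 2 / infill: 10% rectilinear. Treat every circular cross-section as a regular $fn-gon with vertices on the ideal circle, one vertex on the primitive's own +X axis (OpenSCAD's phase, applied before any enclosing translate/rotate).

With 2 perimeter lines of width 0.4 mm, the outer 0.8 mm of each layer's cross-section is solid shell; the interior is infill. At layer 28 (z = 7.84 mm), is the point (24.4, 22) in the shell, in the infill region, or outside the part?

shell

At z = 7.84 mm: the cylinder: section is a regular 16-gon, circumradius r=6; the cylinder at (11, 0.5): section is a regular 16-gon, circumradius r=4; the cylinder at (3, 2.5) does not reach this height (z outside [17, 33]); Keeping only the common overlap: at least one operand is absent at this height, so nothing remains; the 21×7 cube at (5, 15.5) contributes its full rectangle; Merging all regions: only the 21×7 cube at (5, 15.5) is present, so the union is just that shape — 1 connected region. Overall, the cross-section is a single solid region. The nearest boundary edge runs (26.00, 22.50)→(5.00, 22.50); distance from the point to it = 0.50 mm. The point is inside the cross-section, 0.50 mm from the nearest boundary — within the 0.8 mm shell band (2 × 0.4).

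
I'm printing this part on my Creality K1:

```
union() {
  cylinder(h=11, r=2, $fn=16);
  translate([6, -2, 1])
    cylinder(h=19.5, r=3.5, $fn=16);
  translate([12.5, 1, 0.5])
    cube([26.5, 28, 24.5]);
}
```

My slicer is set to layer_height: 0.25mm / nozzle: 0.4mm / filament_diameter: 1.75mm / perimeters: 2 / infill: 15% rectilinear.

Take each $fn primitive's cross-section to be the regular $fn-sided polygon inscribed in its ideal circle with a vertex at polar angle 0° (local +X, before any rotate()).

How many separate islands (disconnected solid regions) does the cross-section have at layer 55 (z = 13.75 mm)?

At z = 13.75 mm: the cylinder is absent (z outside [0, 11]); the r=3.5 cylinder at (6, -2) gives a regular 16-gon of circumradius 3.5 (constant along its height); the cube at (12.5, 1) (footprint 26.5×28) is included at this height; Merging all regions: the 2 present regions are separate (no shared area or edge), so areas and boundary lengths simply add and each stays a separate island — 2 connected regions. Overall, the cross-section has 2 separate islands. Island count = 2.

2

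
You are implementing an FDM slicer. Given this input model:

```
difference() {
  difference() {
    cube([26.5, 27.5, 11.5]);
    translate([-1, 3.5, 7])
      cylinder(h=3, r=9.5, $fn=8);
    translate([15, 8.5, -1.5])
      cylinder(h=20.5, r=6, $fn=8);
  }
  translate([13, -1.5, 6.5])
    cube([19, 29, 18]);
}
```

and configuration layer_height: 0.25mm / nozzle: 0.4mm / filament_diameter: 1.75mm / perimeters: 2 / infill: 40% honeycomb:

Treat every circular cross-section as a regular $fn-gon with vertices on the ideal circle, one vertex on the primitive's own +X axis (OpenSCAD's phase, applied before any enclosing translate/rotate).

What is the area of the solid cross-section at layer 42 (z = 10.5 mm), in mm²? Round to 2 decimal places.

328.93 mm²

At z = 10.5 mm: the 26.5×27.5 cube contributes its full rectangle (area 728.75 mm²); the cylinder at (-1, 3.5) is absent (z outside [7, 10]); the r=6 cylinder at (15, 8.5) gives a regular 8-gon of circumradius 6 (constant along its height) (area = (8/2)·6.000²·sin(360°/8) = 101.82 mm²); Taking the first minus the rest: starting from the 26.5×27.5 cube (728.75 mm²), the r=6 cylinder at (15, 8.5) lies wholly inside it (removes its full 101.82 mm² and its 36.74 mm outline becomes a hole wall) — area = 626.93 mm²; the cube at (13, -1.5) (footprint 19×29) is included at this height (area 551.00 mm²); After the difference (first − rest): starting from the result so far (626.93 mm²), the 19×29 cube at (13, -1.5) partially overlaps it — only the 298.00 mm² overlap (of its 551.00 mm²) is removed, clipping the outline — area = 328.93 mm². Overall, the cross-section is a single solid region. Net area = 328.93 mm².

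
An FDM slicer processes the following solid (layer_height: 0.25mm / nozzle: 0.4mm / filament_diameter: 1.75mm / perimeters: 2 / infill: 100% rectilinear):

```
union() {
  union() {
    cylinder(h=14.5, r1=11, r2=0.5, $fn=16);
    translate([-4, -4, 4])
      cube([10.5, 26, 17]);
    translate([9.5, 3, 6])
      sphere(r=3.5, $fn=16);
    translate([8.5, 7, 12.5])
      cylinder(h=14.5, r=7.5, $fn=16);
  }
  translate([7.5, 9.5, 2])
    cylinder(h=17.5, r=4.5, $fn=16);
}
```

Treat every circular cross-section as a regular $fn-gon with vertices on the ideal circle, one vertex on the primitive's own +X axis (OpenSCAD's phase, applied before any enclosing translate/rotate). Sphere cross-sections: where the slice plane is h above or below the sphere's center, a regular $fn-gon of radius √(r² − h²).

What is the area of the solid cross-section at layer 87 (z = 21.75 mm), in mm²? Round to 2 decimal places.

At z = 21.75 mm: the cone is not intersected at this z (z outside [0, 14.5]); the cube at (-4, -4) is absent (z outside [4, 21]); the sphere at (9.5, 3) is absent (|z−center|=15.750 > r=3.5); the r=7.5 cylinder at (8.5, 7) gives a regular 16-gon of circumradius 7.5 (constant along its height) (area = (16/2)·7.500²·sin(360°/16) = 172.21 mm²); Merging all regions: only the r=7.5 cylinder at (8.5, 7) is present, so the union is just that shape — area = 172.21 mm²; the cylinder at (7.5, 9.5) does not reach this height (z outside [2, 19.5]); Combining (union): only that combined region is present, so the union is just that shape — area = 172.21 mm². Overall, the cross-section is a single solid region. Net area = 172.21 mm².

172.21 mm²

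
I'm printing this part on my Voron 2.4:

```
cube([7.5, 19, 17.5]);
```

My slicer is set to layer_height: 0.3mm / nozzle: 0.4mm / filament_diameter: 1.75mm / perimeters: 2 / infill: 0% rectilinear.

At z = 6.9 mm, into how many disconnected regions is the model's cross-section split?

At z = 6.9 mm: the cube is present — its section is the full 7.5×19 rectangle. The result has 1 disconnected region.

1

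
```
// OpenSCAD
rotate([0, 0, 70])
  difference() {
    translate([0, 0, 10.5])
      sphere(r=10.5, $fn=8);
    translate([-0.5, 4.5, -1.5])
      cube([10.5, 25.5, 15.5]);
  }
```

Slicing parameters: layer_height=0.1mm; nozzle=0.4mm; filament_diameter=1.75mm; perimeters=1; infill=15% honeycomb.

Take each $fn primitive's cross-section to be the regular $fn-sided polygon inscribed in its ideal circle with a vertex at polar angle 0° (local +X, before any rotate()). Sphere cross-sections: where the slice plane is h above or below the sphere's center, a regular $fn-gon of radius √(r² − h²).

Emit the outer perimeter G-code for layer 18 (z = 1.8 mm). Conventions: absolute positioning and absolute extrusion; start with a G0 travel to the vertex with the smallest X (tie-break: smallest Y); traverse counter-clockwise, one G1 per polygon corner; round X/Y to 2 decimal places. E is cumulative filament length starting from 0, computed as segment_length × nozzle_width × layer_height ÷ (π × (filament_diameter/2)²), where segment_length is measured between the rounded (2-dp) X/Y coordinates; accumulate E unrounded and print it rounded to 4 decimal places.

At z = 1.8 mm: the sphere: section is a regular 8-gon, circumradius = √(r²−h²) = √(10.5²−8.7²) = 5.879; the cube at (-0.5, 4.5) (footprint 10.5×25.5) is included at this height; Taking the first minus the rest: starting from the r=10.5 sphere, the 10.5×25.5 cube at (-0.5, 4.5) partially overlaps it — only the 2.93 mm² overlap (of its 267.75 mm²) is removed, clipping the outline — 1 connected region; (whole slice rotated 70° about Z — lengths, areas and connectivity unchanged). The outline is a single polygon with 10 vertices. Extrusion per mm of travel: 0.4 × 0.1 / (π × 0.875²) = 0.016630. Accumulating E over each segment gives final E = 0.6127.

G0 X-5.50 Y1.47 Z1.80
G1 X-5.33 Y-2.48 E0.0657
G1 X-2.01 Y-5.52 E0.1406
G1 X2.48 Y-5.33 E0.2153
G1 X5.52 Y-2.01 E0.2902
G1 X5.33 Y2.48 E0.3649
G1 X2.01 Y5.52 E0.4398
G1 X-2.48 Y5.33 E0.5145
G1 X-3.09 Y4.67 E0.5295
G1 X-4.40 Y1.07 E0.5932
G1 X-5.50 Y1.47 E0.6127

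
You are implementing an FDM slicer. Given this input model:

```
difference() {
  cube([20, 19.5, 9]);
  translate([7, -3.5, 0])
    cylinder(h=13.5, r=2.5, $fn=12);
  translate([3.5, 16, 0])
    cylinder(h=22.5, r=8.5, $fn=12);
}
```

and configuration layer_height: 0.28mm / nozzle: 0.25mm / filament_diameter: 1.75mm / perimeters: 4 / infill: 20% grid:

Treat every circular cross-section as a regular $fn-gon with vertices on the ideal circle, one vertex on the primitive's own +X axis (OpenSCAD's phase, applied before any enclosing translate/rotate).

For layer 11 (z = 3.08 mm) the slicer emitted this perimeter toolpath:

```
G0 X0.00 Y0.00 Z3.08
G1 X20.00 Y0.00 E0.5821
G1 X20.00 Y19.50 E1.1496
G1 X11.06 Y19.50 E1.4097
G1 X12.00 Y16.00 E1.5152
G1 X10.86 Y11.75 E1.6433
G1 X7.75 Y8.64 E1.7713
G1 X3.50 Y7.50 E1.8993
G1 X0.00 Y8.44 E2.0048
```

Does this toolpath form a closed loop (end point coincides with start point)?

no

Start point (G0): (0.00, 0.00). End point (last G1): the path does not return to the start — open.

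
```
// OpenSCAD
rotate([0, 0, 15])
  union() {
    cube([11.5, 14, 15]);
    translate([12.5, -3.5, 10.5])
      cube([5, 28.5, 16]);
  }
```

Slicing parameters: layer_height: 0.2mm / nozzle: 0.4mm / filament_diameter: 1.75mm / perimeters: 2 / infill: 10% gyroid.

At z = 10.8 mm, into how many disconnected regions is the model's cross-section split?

2

At z = 10.8 mm: the 11.5×14 cube contributes its full rectangle; the 5×28.5 cube at (12.5, -3.5) contributes its full rectangle; Merging all regions: the 2 present regions are separate (no shared area or edge), so areas and boundary lengths simply add and each stays a separate island — 2 connected regions; (rotated 15° about Z; rotation is an isometry so areas/perimeters/island counts are preserved). The result has 2 disconnected regions.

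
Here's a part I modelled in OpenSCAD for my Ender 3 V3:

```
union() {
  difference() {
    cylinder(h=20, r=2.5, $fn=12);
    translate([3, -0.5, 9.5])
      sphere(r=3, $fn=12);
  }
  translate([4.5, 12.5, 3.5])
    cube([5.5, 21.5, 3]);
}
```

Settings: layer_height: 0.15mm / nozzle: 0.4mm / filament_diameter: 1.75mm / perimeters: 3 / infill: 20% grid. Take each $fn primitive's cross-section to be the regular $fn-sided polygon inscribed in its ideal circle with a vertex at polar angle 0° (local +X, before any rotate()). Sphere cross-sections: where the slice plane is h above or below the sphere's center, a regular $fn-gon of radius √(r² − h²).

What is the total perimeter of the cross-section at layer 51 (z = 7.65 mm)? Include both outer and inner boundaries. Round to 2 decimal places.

15.61 mm

At z = 7.65 mm: the r=2.5 cylinder contributes a regular 12-gon of circumradius 2.5 (perimeter = 2·12·2.500·sin(180°/12) = 15.53 mm); the sphere at (3, -0.5): section is a regular 12-gon, circumradius = √(r²−h²) = √(3²−1.85²) = 2.362 (perimeter = 2·12·2.362·sin(180°/12) = 14.67 mm); After the difference (first − rest): starting from the r=2.5 cylinder, the r=3 sphere at (3, -0.5) partially overlaps it — only the 4.34 mm² overlap (of its 16.73 mm²) is removed, clipping the outline — boundary = 15.61 mm; the cube at (4.5, 12.5) is absent (z outside [3.5, 6.5]); Combining (union): only the result so far is present, so the union is just that shape — boundary = 15.61 mm. Overall, the cross-section is a single solid region. Total boundary length (outer) = 15.61 mm.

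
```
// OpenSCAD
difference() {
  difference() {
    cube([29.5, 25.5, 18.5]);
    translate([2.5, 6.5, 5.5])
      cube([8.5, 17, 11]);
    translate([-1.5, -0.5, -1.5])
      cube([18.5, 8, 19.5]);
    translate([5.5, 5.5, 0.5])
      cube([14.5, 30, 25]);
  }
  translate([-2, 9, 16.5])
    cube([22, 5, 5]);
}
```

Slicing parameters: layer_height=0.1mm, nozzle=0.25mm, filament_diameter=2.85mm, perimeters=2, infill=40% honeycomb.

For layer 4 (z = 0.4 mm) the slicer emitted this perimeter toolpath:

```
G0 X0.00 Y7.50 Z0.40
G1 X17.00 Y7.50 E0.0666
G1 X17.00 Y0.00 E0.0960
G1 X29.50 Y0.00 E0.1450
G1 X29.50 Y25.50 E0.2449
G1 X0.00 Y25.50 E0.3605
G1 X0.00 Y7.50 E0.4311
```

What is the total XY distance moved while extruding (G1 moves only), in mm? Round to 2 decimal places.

110.00 mm

Sum the Euclidean lengths of each G1 segment: total = 110.00 mm.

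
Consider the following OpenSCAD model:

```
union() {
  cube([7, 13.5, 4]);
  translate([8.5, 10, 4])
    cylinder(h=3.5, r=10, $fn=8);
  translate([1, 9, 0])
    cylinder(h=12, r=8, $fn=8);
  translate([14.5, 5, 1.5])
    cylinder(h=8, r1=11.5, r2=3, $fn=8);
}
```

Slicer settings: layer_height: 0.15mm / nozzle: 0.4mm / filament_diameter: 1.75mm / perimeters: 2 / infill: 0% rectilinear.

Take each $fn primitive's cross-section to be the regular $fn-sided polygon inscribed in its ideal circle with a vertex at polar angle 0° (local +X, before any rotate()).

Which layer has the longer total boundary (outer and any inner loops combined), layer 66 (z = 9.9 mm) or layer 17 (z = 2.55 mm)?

Layer 66 (z = 9.9): the cube is absent (z outside [0, 4]); the cylinder at (8.5, 10) is not intersected at this z (z outside [4, 7.5]); the r=8 cylinder at (1, 9) gives a regular 8-gon of circumradius 8 (constant along its height) (perimeter = 2·8·8.000·sin(180°/8) = 48.98 mm); the cone at (14.5, 5) does not reach this height (z outside [1.5, 9.5]); Merging all regions: only the r=8 cylinder at (1, 9) is present, so the union is just that shape — boundary = 48.98 mm. So its perimeter = 48.98 mm. Layer 17 (z = 2.55): the cube (footprint 7×13.5) is included at this height (perimeter 41.00 mm); the cylinder at (8.5, 10) is not intersected at this z (z outside [4, 7.5]); the cylinder at (1, 9): section is a regular 8-gon, circumradius r=8 (perimeter = 2·8·8.000·sin(180°/8) = 48.98 mm); the cone at (14.5, 5) contributes a regular 8-gon of circumradius 10.384 (interpolated between r1=11.5 and r2=3 at t=0.131) (perimeter = 2·8·10.384·sin(180°/8) = 63.58 mm); Taking the union: the regions partially overlap (shared area 108.21 mm²), so the edge portions inside another operand are dropped and the merged outline is re-measured after clipping — boundary = 89.26 mm. So its perimeter = 89.26 mm. Layer 17 is larger (89.26 vs 48.98 mm).

layer 17 (z = 2.55 mm)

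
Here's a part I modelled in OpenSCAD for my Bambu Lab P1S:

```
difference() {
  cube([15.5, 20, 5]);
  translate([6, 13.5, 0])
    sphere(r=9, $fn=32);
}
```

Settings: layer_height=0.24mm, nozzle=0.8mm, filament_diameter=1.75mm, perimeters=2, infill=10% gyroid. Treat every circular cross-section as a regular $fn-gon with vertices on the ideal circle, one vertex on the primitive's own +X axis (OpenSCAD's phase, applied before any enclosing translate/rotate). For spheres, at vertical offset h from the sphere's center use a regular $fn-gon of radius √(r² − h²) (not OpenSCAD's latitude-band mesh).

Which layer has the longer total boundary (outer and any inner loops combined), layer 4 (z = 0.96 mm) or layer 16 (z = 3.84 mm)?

Layer 4 (z = 0.96): the 15.5×20 cube contributes its full rectangle (perimeter 71.00 mm); the sphere at (6, 13.5): section is a regular 32-gon, circumradius = √(r²−h²) = √(9²−0.96²) = 8.949 (perimeter = 2·32·8.949·sin(180°/32) = 56.14 mm); After the difference (first − rest): starting from the 15.5×20 cube, the r=9 sphere at (6, 13.5) partially overlaps it — only the 202.97 mm² overlap (of its 249.96 mm²) is removed, clipping the outline — boundary = 73.70 mm. So its perimeter = 73.70 mm. Layer 16 (z = 3.84): the cube is present — its section is the full 15.5×20 rectangle (perimeter 71.00 mm); the r=9 sphere at (6, 13.5) slices to a regular 32-gon of circumradius 8.140 (√(r²−h²) with h=3.84 from center) (perimeter = 2·32·8.140·sin(180°/32) = 51.06 mm); Subtracting the remaining from the first: starting from the 15.5×20 cube, the r=9 sphere at (6, 13.5) partially overlaps it — only the 180.29 mm² overlap (of its 206.81 mm²) is removed, clipping the outline — boundary = 79.03 mm. So its perimeter = 79.03 mm. Layer 16 is larger (79.03 vs 73.70 mm).

layer 16 (z = 3.84 mm)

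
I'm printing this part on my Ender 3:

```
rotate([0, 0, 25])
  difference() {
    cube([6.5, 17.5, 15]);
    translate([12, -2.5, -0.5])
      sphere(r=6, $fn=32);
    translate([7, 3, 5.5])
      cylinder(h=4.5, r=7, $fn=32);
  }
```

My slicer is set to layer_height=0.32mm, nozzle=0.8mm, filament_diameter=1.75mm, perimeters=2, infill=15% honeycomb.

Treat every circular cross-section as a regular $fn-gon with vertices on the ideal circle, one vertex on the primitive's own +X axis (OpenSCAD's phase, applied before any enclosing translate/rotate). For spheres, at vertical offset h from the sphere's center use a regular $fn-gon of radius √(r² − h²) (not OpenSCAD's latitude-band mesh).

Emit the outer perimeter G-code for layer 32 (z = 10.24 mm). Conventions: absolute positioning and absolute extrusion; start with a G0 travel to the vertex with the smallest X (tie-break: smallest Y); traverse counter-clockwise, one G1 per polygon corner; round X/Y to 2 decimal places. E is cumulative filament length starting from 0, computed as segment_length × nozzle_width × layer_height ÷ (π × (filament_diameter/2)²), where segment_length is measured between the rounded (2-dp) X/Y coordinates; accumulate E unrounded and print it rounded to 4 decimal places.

G0 X-7.40 Y15.86 Z10.24
G1 X0.00 Y0.00 E1.8627
G1 X5.89 Y2.75 E2.5546
G1 X-1.50 Y18.61 E4.4168
G1 X-7.40 Y15.86 E5.1096

At z = 10.24 mm: the cube is present — its section is the full 6.5×17.5 rectangle; the sphere at (12, -2.5) is not intersected at this z (|z−center|=10.740 > r=6); the cylinder at (7, 3) is not intersected at this z (z outside [5.5, 10]); Subtracting the remaining from the first: none of the subtracted shapes is present at this height, so the 6.5×17.5 cube is unchanged — 1 connected region; (rotated 25° about Z; rotation is an isometry so areas/perimeters/island counts are preserved). The outline is a single polygon with 4 vertices. Extrusion per mm of travel: 0.8 × 0.32 / (π × 0.875²) = 0.106432. Accumulating E over each segment gives final E = 5.1096.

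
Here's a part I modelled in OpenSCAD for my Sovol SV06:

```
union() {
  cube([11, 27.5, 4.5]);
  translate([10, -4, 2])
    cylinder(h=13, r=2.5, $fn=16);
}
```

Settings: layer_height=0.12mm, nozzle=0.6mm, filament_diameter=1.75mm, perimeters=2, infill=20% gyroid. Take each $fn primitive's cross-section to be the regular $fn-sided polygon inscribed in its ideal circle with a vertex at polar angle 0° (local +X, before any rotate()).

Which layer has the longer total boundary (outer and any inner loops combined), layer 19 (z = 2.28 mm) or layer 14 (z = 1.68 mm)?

layer 19 (z = 2.28 mm)

Layer 19 (z = 2.28): the 11×27.5 cube contributes its full rectangle (perimeter 77.00 mm); the r=2.5 cylinder at (10, -4) contributes a regular 16-gon of circumradius 2.5 (perimeter = 2·16·2.500·sin(180°/16) = 15.61 mm); Merging all regions: the 2 present regions are separate (no shared area or edge), so areas and boundary lengths simply add and each stays a separate island — boundary = 92.61 mm. So its perimeter = 92.61 mm. Layer 14 (z = 1.68): the 11×27.5 cube contributes its full rectangle (perimeter 77.00 mm); the cylinder at (10, -4) does not reach this height (z outside [2, 15]); Merging all regions: only the 11×27.5 cube is present, so the union is just that shape — boundary = 77.00 mm. So its perimeter = 77.00 mm. Layer 19 is larger (92.61 vs 77.00 mm).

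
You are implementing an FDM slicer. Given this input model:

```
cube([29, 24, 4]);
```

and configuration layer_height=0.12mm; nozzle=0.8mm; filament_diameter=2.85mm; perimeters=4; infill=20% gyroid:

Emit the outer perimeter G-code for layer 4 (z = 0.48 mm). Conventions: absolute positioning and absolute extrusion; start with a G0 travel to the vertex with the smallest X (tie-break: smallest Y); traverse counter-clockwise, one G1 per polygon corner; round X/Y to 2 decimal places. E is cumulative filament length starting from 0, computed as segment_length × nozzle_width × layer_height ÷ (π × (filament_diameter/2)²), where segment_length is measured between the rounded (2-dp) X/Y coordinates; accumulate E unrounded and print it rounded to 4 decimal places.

G0 X0.00 Y0.00 Z0.48
G1 X29.00 Y0.00 E0.4364
G1 X29.00 Y24.00 E0.7976
G1 X0.00 Y24.00 E1.2340
G1 X0.00 Y0.00 E1.5951

At z = 0.48 mm: the cube is present — its section is the full 29×24 rectangle. The outline is a single polygon with 4 vertices. Extrusion per mm of travel: 0.8 × 0.12 / (π × 1.425²) = 0.015048. Accumulating E over each segment gives final E = 1.5951.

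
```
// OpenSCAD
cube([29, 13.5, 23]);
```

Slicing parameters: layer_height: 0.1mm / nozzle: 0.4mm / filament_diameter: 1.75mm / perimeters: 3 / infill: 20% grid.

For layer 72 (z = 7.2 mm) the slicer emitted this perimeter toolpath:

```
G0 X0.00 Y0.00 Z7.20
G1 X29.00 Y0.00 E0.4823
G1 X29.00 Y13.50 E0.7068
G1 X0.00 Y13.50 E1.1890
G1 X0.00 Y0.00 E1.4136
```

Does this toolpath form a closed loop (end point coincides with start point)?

Start point (G0): (0.00, 0.00). End point (last G1): the path returns to the start — closed.

yes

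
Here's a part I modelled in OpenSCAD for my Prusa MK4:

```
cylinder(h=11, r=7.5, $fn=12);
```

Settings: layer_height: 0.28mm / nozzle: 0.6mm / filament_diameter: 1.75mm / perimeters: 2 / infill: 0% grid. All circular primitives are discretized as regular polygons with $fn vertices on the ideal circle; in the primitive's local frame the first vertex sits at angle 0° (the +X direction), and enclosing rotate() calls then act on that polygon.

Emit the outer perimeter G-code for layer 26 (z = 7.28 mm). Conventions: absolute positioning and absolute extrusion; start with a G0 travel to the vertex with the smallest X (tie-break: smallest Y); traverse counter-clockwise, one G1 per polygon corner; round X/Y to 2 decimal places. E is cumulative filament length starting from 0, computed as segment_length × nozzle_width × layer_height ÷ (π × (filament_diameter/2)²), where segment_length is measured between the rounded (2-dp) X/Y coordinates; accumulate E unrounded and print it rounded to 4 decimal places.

G0 X-7.50 Y0.00 Z7.28
G1 X-6.50 Y-3.75 E0.2711
G1 X-3.75 Y-6.50 E0.5427
G1 X0.00 Y-7.50 E0.8138
G1 X3.75 Y-6.50 E1.0849
G1 X6.50 Y-3.75 E1.3565
G1 X7.50 Y0.00 E1.6276
G1 X6.50 Y3.75 E1.8987
G1 X3.75 Y6.50 E2.1703
G1 X0.00 Y7.50 E2.4414
G1 X-3.75 Y6.50 E2.7125
G1 X-6.50 Y3.75 E2.9841
G1 X-7.50 Y0.00 E3.2552

At z = 7.28 mm: the cylinder: section is a regular 12-gon, circumradius r=7.5. The outline is a single polygon with 12 vertices. Extrusion per mm of travel: 0.6 × 0.28 / (π × 0.875²) = 0.069846. Accumulating E over each segment gives final E = 3.2552.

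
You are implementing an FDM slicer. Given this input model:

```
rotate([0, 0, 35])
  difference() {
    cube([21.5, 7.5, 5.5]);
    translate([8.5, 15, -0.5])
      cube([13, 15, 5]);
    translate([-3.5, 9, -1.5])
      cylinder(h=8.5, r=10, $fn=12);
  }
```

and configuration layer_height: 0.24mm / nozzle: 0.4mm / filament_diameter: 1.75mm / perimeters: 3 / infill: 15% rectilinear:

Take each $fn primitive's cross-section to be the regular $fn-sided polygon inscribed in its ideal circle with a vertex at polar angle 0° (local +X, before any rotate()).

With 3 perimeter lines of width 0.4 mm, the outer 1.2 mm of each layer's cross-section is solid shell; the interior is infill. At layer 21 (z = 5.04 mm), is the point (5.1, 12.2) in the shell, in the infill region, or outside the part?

shell

At z = 5.04 mm: the cube is present — its section is the full 21.5×7.5 rectangle; the cube at (8.5, 15) is absent (z outside [-0.5, 4.5]); the cylinder at (-3.5, 9): section is a regular 12-gon, circumradius r=10; Subtracting the remaining from the first: starting from the 21.5×7.5 cube, the r=10 cylinder at (-3.5, 9) partially overlaps it — only the 32.19 mm² overlap (of its 300.00 mm²) is removed, clipping the outline — 1 connected region; (whole slice rotated 35° about Z — lengths, areas and connectivity unchanged). Overall, the cross-section is a single solid region. Undo the 35° rotation: the query point maps to (11.175, 7.068) in the un-rotated model frame. The nearest boundary edge runs (6.10, 7.50)→(21.50, 7.50); distance from the point to it = 0.43 mm. The point is inside the cross-section, 0.43 mm from the nearest boundary — within the 1.2 mm shell band (3 × 0.4).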